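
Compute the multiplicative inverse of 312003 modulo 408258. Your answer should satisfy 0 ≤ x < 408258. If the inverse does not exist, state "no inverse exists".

no inverse exists

Euclidean algorithm on 408258, 312003:
408258 = 1*312003 + 96255
312003 = 3*96255 + 23238
96255 = 4*23238 + 3303
23238 = 7*3303 + 117
3303 = 28*117 + 27
117 = 4*27 + 9
27 = 3*9 + 0
gcd(312003, 408258) = 9 ≠ 1, so 312003 has no multiplicative inverse modulo 408258.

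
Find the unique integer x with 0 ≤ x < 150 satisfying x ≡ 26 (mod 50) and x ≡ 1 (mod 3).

Write x = 26 + 50·k. Then 50·k ≡ 1 − 26 ≡ 2 (mod 3).
Need 50⁻¹ mod 3. Extended Euclid on (3, 2):
3 = 1·2 + 1
2 = 2·1 + 0
Back-substitute:
1 = 3 − 2
50⁻¹ ≡ 2 (mod 3), so k ≡ 2·2 ≡ 1 (mod 3).
x = 26 + 50·1 = 76.

76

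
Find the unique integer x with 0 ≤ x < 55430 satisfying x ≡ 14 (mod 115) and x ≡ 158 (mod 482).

47394

Write x = 14 + 115·k. Then 115·k ≡ 158 − 14 ≡ 144 (mod 482).
Need 115⁻¹ mod 482. Extended Euclid on (482, 115):
482 = 4×115 + 22
115 = 5×22 + 5
22 = 4×5 + 2
5 = 2×2 + 1
2 = 2×1 + 0
Back-substitute:
1 = 5 − 2·2
1 = −2·22 + 9·5
1 = 9·115 − 47·22
1 = −47·482 + 197·115
115⁻¹ ≡ 197 (mod 482), so k ≡ 197·144 ≡ 412 (mod 482).
x = 14 + 115·412 = 47394.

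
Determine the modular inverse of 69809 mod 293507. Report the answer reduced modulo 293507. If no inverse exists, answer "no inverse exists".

Apply the Euclidean algorithm to 293507 and 69809:
293507 = 4×69809 + 14271
69809 = 4×14271 + 12725
14271 = 1×12725 + 1546
12725 = 8×1546 + 357
1546 = 4×357 + 118
357 = 3×118 + 3
118 = 39×3 + 1
3 = 3×1 + 0
The gcd is 1. Working backward:
1 = 118 − 39·3
1 = −39·357 + 118·118
1 = 118·1546 − 511·357
1 = −511·12725 + 4206·1546
1 = 4206·14271 − 4717·12725
1 = −4717·69809 + 23074·14271
1 = 23074·293507 − 97013·69809
So 69809·(-97013) ≡ 1 (mod 293507), and -97013 ≡ 196494 (mod 293507).

196494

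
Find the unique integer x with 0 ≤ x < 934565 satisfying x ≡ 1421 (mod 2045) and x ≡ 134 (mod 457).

514716

Write x = 1421 + 2045·k. Then 2045·k ≡ 134 − 1421 ≡ 84 (mod 457).
Need 2045⁻¹ mod 457. Extended Euclid on (457, 217):
457 = 2*217 + 23
217 = 9*23 + 10
23 = 2*10 + 3
10 = 3*3 + 1
3 = 3*1 + 0
Back-substitute:
1 = 10 − 3·3
1 = −3·23 + 7·10
1 = 7·217 − 66·23
1 = −66·457 + 139·217
2045⁻¹ ≡ 139 (mod 457), so k ≡ 139·84 ≡ 251 (mod 457).
x = 1421 + 2045·251 = 514716.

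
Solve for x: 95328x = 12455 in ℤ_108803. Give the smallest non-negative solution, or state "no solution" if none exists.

First find gcd(95328, 108803):
108803 = 1·95328 + 13475
95328 = 7·13475 + 1003
13475 = 13·1003 + 436
1003 = 2·436 + 131
436 = 3·131 + 43
131 = 3·43 + 2
43 = 21·2 + 1
2 = 2·1 + 0
gcd = 1, so a unique solution mod 108803 exists.
Back-substitute for the Bézout coefficients:
1 = 43 − 21·2
1 = −21·131 + 64·43
1 = 64·436 − 213·131
1 = −213·1003 + 490·436
1 = 490·13475 − 6583·1003
1 = −6583·95328 + 46571·13475
1 = 46571·108803 − 53154·95328
So 95328·(-53154) ≡ 1 (mod 108803), giving 95328⁻¹ ≡ 55649.
x ≡ 95328⁻¹·12455 ≡ 55649·12455 ≡ 33185 (mod 108803).

33185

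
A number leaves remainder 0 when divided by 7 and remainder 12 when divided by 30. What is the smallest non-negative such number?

Write x = 0 + 7·k. Then 7·k ≡ 12 − 0 ≡ 12 (mod 30).
Need 7⁻¹ mod 30. Extended Euclid on (30, 7):
30 = 4*7 + 2
7 = 3*2 + 1
2 = 2*1 + 0
Back-substitute:
1 = 7 − 3·2
1 = −3·30 + 13·7
7⁻¹ ≡ 13 (mod 30), so k ≡ 13·12 ≡ 6 (mod 30).
x = 0 + 7·6 = 42.

42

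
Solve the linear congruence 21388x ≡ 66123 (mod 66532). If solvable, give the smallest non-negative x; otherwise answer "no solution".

no solution

gcd(21388, 66532):
66532 = 3·21388 + 2368
21388 = 9·2368 + 76
2368 = 31·76 + 12
76 = 6·12 + 4
12 = 3·4 + 0
gcd = 4, but 4 ∤ 66123, so the congruence has no solution.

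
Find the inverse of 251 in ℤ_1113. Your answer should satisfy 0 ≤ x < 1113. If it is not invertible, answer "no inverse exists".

776

gcd(1113, 251) by repeated division:
1113 = 4×251 + 109
251 = 2×109 + 33
109 = 3×33 + 10
33 = 3×10 + 3
10 = 3×3 + 1
3 = 3×1 + 0
Since gcd(251, 1113) = 1, back-substitute to write 1 as a combination:
1 = 10 − 3·3
1 = −3·33 + 10·10
1 = 10·109 − 33·33
1 = −33·251 + 76·109
1 = 76·1113 − 337·251
Hence 251⁻¹ ≡ -337 ≡ 776 (mod 1113).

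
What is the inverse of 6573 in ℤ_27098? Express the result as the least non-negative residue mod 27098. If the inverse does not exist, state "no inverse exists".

6287

Apply the Euclidean algorithm to 27098 and 6573:
27098 = 4·6573 + 806
6573 = 8·806 + 125
806 = 6·125 + 56
125 = 2·56 + 13
56 = 4·13 + 4
13 = 3·4 + 1
4 = 4·1 + 0
The gcd is 1. Working backward:
1 = 13 − 3·4
1 = −3·56 + 13·13
1 = 13·125 − 29·56
1 = −29·806 + 187·125
1 = 187·6573 − 1525·806
1 = −1525·27098 + 6287·6573
So 6573·6287 ≡ 1 (mod 27098).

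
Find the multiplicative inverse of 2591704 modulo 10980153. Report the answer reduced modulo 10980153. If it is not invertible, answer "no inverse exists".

Apply the Euclidean algorithm to 10980153 and 2591704:
10980153 = 4×2591704 + 613337
2591704 = 4×613337 + 138356
613337 = 4×138356 + 59913
138356 = 2×59913 + 18530
59913 = 3×18530 + 4323
18530 = 4×4323 + 1238
4323 = 3×1238 + 609
1238 = 2×609 + 20
609 = 30×20 + 9
20 = 2×9 + 2
9 = 4×2 + 1
2 = 2×1 + 0
Since gcd(2591704, 10980153) = 1, back-substitute to write 1 as a combination:
1 = 9 − 4·2
1 = −4·20 + 9·9
1 = 9·609 − 274·20
1 = −274·1238 + 557·609
1 = 557·4323 − 1945·1238
1 = −1945·18530 + 8337·4323
1 = 8337·59913 − 26956·18530
1 = −26956·138356 + 62249·59913
1 = 62249·613337 − 275952·138356
1 = −275952·2591704 + 1166057·613337
1 = 1166057·10980153 − 4940180·2591704
Hence 2591704⁻¹ ≡ -4940180 ≡ 6039973 (mod 10980153).

6039973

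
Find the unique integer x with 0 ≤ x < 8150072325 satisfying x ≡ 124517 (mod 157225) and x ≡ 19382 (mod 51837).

4179636692

Write x = 124517 + 157225·k. Then 157225·k ≡ 19382 − 124517 ≡ 50376 (mod 51837).
Need 157225⁻¹ mod 51837. Extended Euclid on (51837, 1714):
51837 = 30×1714 + 417
1714 = 4×417 + 46
417 = 9×46 + 3
46 = 15×3 + 1
3 = 3×1 + 0
Back-substitute:
1 = 46 − 15·3
1 = −15·417 + 136·46
1 = 136·1714 − 559·417
1 = −559·51837 + 16906·1714
157225⁻¹ ≡ 16906 (mod 51837), so k ≡ 16906·50376 ≡ 26583 (mod 51837).
x = 124517 + 157225·26583 = 4179636692.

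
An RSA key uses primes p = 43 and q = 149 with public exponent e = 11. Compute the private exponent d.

φ(n) = (p−1)(q−1) = 42·148 = 6216.
Need d with 11·d ≡ 1 (mod 6216). Apply the extended Euclidean algorithm:
6216 = 565*11 + 1
11 = 11*1 + 0
Back-substitute:
1 = 6216 − 565·11
So 11·(-565) ≡ 1 (mod 6216), hence d ≡ -565 ≡ 5651 (mod 6216).

5651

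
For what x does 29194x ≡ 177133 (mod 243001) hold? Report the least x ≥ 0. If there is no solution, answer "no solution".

First find gcd(29194, 243001):
243001 = 8*29194 + 9449
29194 = 3*9449 + 847
9449 = 11*847 + 132
847 = 6*132 + 55
132 = 2*55 + 22
55 = 2*22 + 11
22 = 2*11 + 0
gcd = 11 and 11 | 177133, so solutions exist. Divide through by 11: 2654x ≡ 16103 (mod 22091).
Now find 2654⁻¹ mod 22091:
22091 = 8·2654 + 859
2654 = 3·859 + 77
859 = 11·77 + 12
77 = 6·12 + 5
12 = 2·5 + 2
5 = 2·2 + 1
2 = 2·1 + 0
Back-substitute:
1 = 5 − 2·2
1 = −2·12 + 5·5
1 = 5·77 − 32·12
1 = −32·859 + 357·77
1 = 357·2654 − 1103·859
1 = −1103·22091 + 9181·2654
So 2654⁻¹ ≡ 9181 (mod 22091).
Then x ≡ 9181·16103 ≡ 8671 (mod 22091); the smallest non-negative solution is x = 8671.

8671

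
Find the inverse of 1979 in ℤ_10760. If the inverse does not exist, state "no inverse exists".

gcd(10760, 1979) by repeated division:
10760 = 5*1979 + 865
1979 = 2*865 + 249
865 = 3*249 + 118
249 = 2*118 + 13
118 = 9*13 + 1
13 = 13*1 + 0
gcd = 1, so the inverse exists. Back-substitute:
1 = 118 − 9·13
1 = −9·249 + 19·118
1 = 19·865 − 66·249
1 = −66·1979 + 151·865
1 = 151·10760 − 821·1979
Thus 1979·(-821) ≡ 1 (mod 10760); reducing, -821 mod 10760 = 9939.

9939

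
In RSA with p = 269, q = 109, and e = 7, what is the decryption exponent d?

4135

φ(n) = (p−1)(q−1) = 268·108 = 28944.
Need d with 7·d ≡ 1 (mod 28944). Apply the extended Euclidean algorithm:
28944 = 4134*7 + 6
7 = 1*6 + 1
6 = 6*1 + 0
Back-substitute:
1 = 7 − 6
1 = −28944 + 4135·7
So 7·4135 ≡ 1 (mod 28944), hence d = 4135.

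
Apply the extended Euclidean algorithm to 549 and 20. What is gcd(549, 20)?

Repeated division:
549 = 27·20 + 9
20 = 2·9 + 2
9 = 4·2 + 1
2 = 2·1 + 0
gcd(549, 20) = 1.
Express as a combination:
1 = 9 − 4·2
1 = −4·20 + 9·9
1 = 9·549 − 247·20
So 1 = (9)·549 + (-247)·20.

1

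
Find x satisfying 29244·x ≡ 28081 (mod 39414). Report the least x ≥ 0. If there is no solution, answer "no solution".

gcd(29244, 39414):
39414 = 1×29244 + 10170
29244 = 2×10170 + 8904
10170 = 1×8904 + 1266
8904 = 7×1266 + 42
1266 = 30×42 + 6
42 = 7×6 + 0
gcd = 6, but 6 ∤ 28081, so the congruence has no solution.

no solution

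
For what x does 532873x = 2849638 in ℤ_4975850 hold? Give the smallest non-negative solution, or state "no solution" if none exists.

First find gcd(532873, 4975850):
4975850 = 9×532873 + 179993
532873 = 2×179993 + 172887
179993 = 1×172887 + 7106
172887 = 24×7106 + 2343
7106 = 3×2343 + 77
2343 = 30×77 + 33
77 = 2×33 + 11
33 = 3×11 + 0
gcd = 11 and 11 | 2849638, so solutions exist. Divide through by 11: 48443x ≡ 259058 (mod 452350).
Now find 48443⁻¹ mod 452350:
452350 = 9·48443 + 16363
48443 = 2·16363 + 15717
16363 = 1·15717 + 646
15717 = 24·646 + 213
646 = 3·213 + 7
213 = 30·7 + 3
7 = 2·3 + 1
3 = 3·1 + 0
Back-substitute:
1 = 7 − 2·3
1 = −2·213 + 61·7
1 = 61·646 − 185·213
1 = −185·15717 + 4501·646
1 = 4501·16363 − 4686·15717
1 = −4686·48443 + 13873·16363
1 = 13873·452350 − 129543·48443
So 48443·(-129543) ≡ 1 (mod 452350), i.e. 48443⁻¹ ≡ 322807.
Then x ≡ 322807·259058 ≡ 243656 (mod 452350); the smallest non-negative solution is x = 243656.

243656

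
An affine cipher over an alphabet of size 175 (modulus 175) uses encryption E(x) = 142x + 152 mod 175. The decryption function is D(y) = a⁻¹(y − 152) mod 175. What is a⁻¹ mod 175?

53

gcd(175, 142) by repeated division:
175 = 1*142 + 33
142 = 4*33 + 10
33 = 3*10 + 3
10 = 3*3 + 1
3 = 3*1 + 0
Since gcd(142, 175) = 1, back-substitute to write 1 as a combination:
1 = 10 − 3·3
1 = −3·33 + 10·10
1 = 10·142 − 43·33
1 = −43·175 + 53·142
So 142·53 ≡ 1 (mod 175).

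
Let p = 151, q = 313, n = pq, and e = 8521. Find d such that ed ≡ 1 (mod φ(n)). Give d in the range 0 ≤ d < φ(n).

31081

φ(n) = (p−1)(q−1) = 150·312 = 46800.
Need d with 8521·d ≡ 1 (mod 46800). Apply the extended Euclidean algorithm:
46800 = 5×8521 + 4195
8521 = 2×4195 + 131
4195 = 32×131 + 3
131 = 43×3 + 2
3 = 1×2 + 1
2 = 2×1 + 0
Back-substitute:
1 = 3 − 2
1 = −131 + 44·3
1 = 44·4195 − 1409·131
1 = −1409·8521 + 2862·4195
1 = 2862·46800 − 15719·8521
So 8521·(-15719) ≡ 1 (mod 46800), hence d ≡ -15719 ≡ 31081 (mod 46800).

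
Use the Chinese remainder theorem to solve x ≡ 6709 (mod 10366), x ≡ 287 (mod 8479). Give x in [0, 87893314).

18230137

Write x = 6709 + 10366·k. Then 10366·k ≡ 287 − 6709 ≡ 2057 (mod 8479).
Need 10366⁻¹ mod 8479. Extended Euclid on (8479, 1887):
8479 = 4·1887 + 931
1887 = 2·931 + 25
931 = 37·25 + 6
25 = 4·6 + 1
6 = 6·1 + 0
Back-substitute:
1 = 25 − 4·6
1 = −4·931 + 149·25
1 = 149·1887 − 302·931
1 = −302·8479 + 1357·1887
10366⁻¹ ≡ 1357 (mod 8479), so k ≡ 1357·2057 ≡ 1758 (mod 8479).
x = 6709 + 10366·1758 = 18230137.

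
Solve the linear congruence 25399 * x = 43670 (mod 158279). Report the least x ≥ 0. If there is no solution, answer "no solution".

14210

First find gcd(25399, 158279):
158279 = 6×25399 + 5885
25399 = 4×5885 + 1859
5885 = 3×1859 + 308
1859 = 6×308 + 11
308 = 28×11 + 0
gcd = 11 and 11 | 43670, so solutions exist. Divide through by 11: 2309x ≡ 3970 (mod 14389).
Now find 2309⁻¹ mod 14389:
14389 = 6*2309 + 535
2309 = 4*535 + 169
535 = 3*169 + 28
169 = 6*28 + 1
28 = 28*1 + 0
Back-substitute:
1 = 169 − 6·28
1 = −6·535 + 19·169
1 = 19·2309 − 82·535
1 = −82·14389 + 511·2309
So 2309⁻¹ ≡ 511 (mod 14389).
Then x ≡ 511·3970 ≡ 14210 (mod 14389); the smallest non-negative solution is x = 14210.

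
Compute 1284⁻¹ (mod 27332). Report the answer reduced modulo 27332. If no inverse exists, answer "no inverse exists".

Euclidean algorithm on 27332, 1284:
27332 = 21×1284 + 368
1284 = 3×368 + 180
368 = 2×180 + 8
180 = 22×8 + 4
8 = 2×4 + 0
gcd(1284, 27332) = 4 ≠ 1, so 1284 has no multiplicative inverse modulo 27332.

no inverse exists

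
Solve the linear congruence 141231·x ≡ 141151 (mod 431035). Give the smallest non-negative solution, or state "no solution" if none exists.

31586

First find gcd(141231, 431035):
431035 = 3*141231 + 7342
141231 = 19*7342 + 1733
7342 = 4*1733 + 410
1733 = 4*410 + 93
410 = 4*93 + 38
93 = 2*38 + 17
38 = 2*17 + 4
17 = 4*4 + 1
4 = 4*1 + 0
gcd = 1, so a unique solution mod 431035 exists.
Back-substitute for the Bézout coefficients:
1 = 17 − 4·4
1 = −4·38 + 9·17
1 = 9·93 − 22·38
1 = −22·410 + 97·93
1 = 97·1733 − 410·410
1 = −410·7342 + 1737·1733
1 = 1737·141231 − 33413·7342
1 = −33413·431035 + 101976·141231
So 141231·(101976) ≡ 1 (mod 431035), giving 141231⁻¹ ≡ 101976.
x ≡ 141231⁻¹·141151 ≡ 101976·141151 ≡ 31586 (mod 431035).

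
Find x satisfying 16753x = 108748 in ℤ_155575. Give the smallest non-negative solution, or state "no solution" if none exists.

First find gcd(16753, 155575):
155575 = 9*16753 + 4798
16753 = 3*4798 + 2359
4798 = 2*2359 + 80
2359 = 29*80 + 39
80 = 2*39 + 2
39 = 19*2 + 1
2 = 2*1 + 0
gcd = 1, so a unique solution mod 155575 exists.
Back-substitute for the Bézout coefficients:
1 = 39 − 19·2
1 = −19·80 + 39·39
1 = 39·2359 − 1150·80
1 = −1150·4798 + 2339·2359
1 = 2339·16753 − 8167·4798
1 = −8167·155575 + 75842·16753
So 16753·(75842) ≡ 1 (mod 155575), giving 16753⁻¹ ≡ 75842.
x ≡ 16753⁻¹·108748 ≡ 75842·108748 ≡ 12766 (mod 155575).

12766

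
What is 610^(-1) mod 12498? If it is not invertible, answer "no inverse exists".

no inverse exists

Euclidean algorithm on 12498, 610:
12498 = 20*610 + 298
610 = 2*298 + 14
298 = 21*14 + 4
14 = 3*4 + 2
4 = 2*2 + 0
gcd(610, 12498) = 2 ≠ 1, so 610 has no multiplicative inverse modulo 12498.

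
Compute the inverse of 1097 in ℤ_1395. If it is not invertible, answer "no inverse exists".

Extended Euclidean algorithm:
1395 = 1*1097 + 298
1097 = 3*298 + 203
298 = 1*203 + 95
203 = 2*95 + 13
95 = 7*13 + 4
13 = 3*4 + 1
4 = 4*1 + 0
gcd = 1, so the inverse exists. Back-substitute:
1 = 13 − 3·4
1 = −3·95 + 22·13
1 = 22·203 − 47·95
1 = −47·298 + 69·203
1 = 69·1097 − 254·298
1 = −254·1395 + 323·1097
So 1097·323 ≡ 1 (mod 1395).

323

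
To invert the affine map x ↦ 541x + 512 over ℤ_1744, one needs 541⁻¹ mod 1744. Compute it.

Apply the Euclidean algorithm to 1744 and 541:
1744 = 3×541 + 121
541 = 4×121 + 57
121 = 2×57 + 7
57 = 8×7 + 1
7 = 7×1 + 0
The gcd is 1. Working backward:
1 = 57 − 8·7
1 = −8·121 + 17·57
1 = 17·541 − 76·121
1 = −76·1744 + 245·541
So 541·245 ≡ 1 (mod 1744).

245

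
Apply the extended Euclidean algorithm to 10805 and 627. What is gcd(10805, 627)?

1

Euclidean algorithm:
10805 = 17·627 + 146
627 = 4·146 + 43
146 = 3·43 + 17
43 = 2·17 + 9
17 = 1·9 + 8
9 = 1·8 + 1
8 = 8·1 + 0
gcd(10805, 627) = 1.
Working backward:
1 = 9 − 8
1 = −17 + 2·9
1 = 2·43 − 5·17
1 = −5·146 + 17·43
1 = 17·627 − 73·146
1 = −73·10805 + 1258·627
So 1 = (-73)·10805 + (1258)·627.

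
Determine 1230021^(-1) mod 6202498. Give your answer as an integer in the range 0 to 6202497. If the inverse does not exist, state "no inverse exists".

Run Euclid on (6202498, 1230021):
6202498 = 5×1230021 + 52393
1230021 = 23×52393 + 24982
52393 = 2×24982 + 2429
24982 = 10×2429 + 692
2429 = 3×692 + 353
692 = 1×353 + 339
353 = 1×339 + 14
339 = 24×14 + 3
14 = 4×3 + 2
3 = 1×2 + 1
2 = 2×1 + 0
gcd = 1, so the inverse exists. Back-substitute:
1 = 3 − 2
1 = −14 + 5·3
1 = 5·339 − 121·14
1 = −121·353 + 126·339
1 = 126·692 − 247·353
1 = −247·2429 + 867·692
1 = 867·24982 − 8917·2429
1 = −8917·52393 + 18701·24982
1 = 18701·1230021 − 439040·52393
1 = −439040·6202498 + 2213901·1230021
So 1230021·2213901 ≡ 1 (mod 6202498).

2213901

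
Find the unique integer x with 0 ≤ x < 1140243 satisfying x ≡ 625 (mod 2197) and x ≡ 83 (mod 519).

886016

Write x = 625 + 2197·k. Then 2197·k ≡ 83 − 625 ≡ 496 (mod 519).
Need 2197⁻¹ mod 519. Extended Euclid on (519, 121):
519 = 4·121 + 35
121 = 3·35 + 16
35 = 2·16 + 3
16 = 5·3 + 1
3 = 3·1 + 0
Back-substitute:
1 = 16 − 5·3
1 = −5·35 + 11·16
1 = 11·121 − 38·35
1 = −38·519 + 163·121
2197⁻¹ ≡ 163 (mod 519), so k ≡ 163·496 ≡ 403 (mod 519).
x = 625 + 2197·403 = 886016.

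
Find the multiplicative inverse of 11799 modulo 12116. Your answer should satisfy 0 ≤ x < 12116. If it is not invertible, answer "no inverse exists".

Apply the Euclidean algorithm to 12116 and 11799:
12116 = 1·11799 + 317
11799 = 37·317 + 70
317 = 4·70 + 37
70 = 1·37 + 33
37 = 1·33 + 4
33 = 8·4 + 1
4 = 4·1 + 0
The gcd is 1. Working backward:
1 = 33 − 8·4
1 = −8·37 + 9·33
1 = 9·70 − 17·37
1 = −17·317 + 77·70
1 = 77·11799 − 2866·317
1 = −2866·12116 + 2943·11799
So 11799·2943 ≡ 1 (mod 12116).

2943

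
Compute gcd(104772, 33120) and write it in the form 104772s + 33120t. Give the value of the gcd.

Repeated division:
104772 = 3*33120 + 5412
33120 = 6*5412 + 648
5412 = 8*648 + 228
648 = 2*228 + 192
228 = 1*192 + 36
192 = 5*36 + 12
36 = 3*12 + 0
gcd(104772, 33120) = 12.
Working backward:
12 = 192 − 5·36
12 = −5·228 + 6·192
12 = 6·648 − 17·228
12 = −17·5412 + 142·648
12 = 142·33120 − 869·5412
12 = −869·104772 + 2749·33120
So 12 = (-869)·104772 + (2749)·33120.

12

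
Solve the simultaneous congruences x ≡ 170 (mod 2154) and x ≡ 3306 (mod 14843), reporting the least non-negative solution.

Write x = 170 + 2154·k. Then 2154·k ≡ 3306 − 170 ≡ 3136 (mod 14843).
Need 2154⁻¹ mod 14843. Extended Euclid on (14843, 2154):
14843 = 6·2154 + 1919
2154 = 1·1919 + 235
1919 = 8·235 + 39
235 = 6·39 + 1
39 = 39·1 + 0
Back-substitute:
1 = 235 − 6·39
1 = −6·1919 + 49·235
1 = 49·2154 − 55·1919
1 = −55·14843 + 379·2154
2154⁻¹ ≡ 379 (mod 14843), so k ≡ 379·3136 ≡ 1104 (mod 14843).
x = 170 + 2154·1104 = 2378186.

2378186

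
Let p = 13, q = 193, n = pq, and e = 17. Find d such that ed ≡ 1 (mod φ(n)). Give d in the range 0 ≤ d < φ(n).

φ(n) = (p−1)(q−1) = 12·192 = 2304.
Need d with 17·d ≡ 1 (mod 2304). Apply the extended Euclidean algorithm:
2304 = 135·17 + 9
17 = 1·9 + 8
9 = 1·8 + 1
8 = 8·1 + 0
Back-substitute:
1 = 9 − 8
1 = −17 + 2·9
1 = 2·2304 − 271·17
So 17·(-271) ≡ 1 (mod 2304), hence d ≡ -271 ≡ 2033 (mod 2304).

2033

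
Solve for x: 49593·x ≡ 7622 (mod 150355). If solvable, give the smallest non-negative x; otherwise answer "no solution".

62379

First find gcd(49593, 150355):
150355 = 3*49593 + 1576
49593 = 31*1576 + 737
1576 = 2*737 + 102
737 = 7*102 + 23
102 = 4*23 + 10
23 = 2*10 + 3
10 = 3*3 + 1
3 = 3*1 + 0
gcd = 1, so a unique solution mod 150355 exists.
Back-substitute for the Bézout coefficients:
1 = 10 − 3·3
1 = −3·23 + 7·10
1 = 7·102 − 31·23
1 = −31·737 + 224·102
1 = 224·1576 − 479·737
1 = −479·49593 + 15073·1576
1 = 15073·150355 − 45698·49593
So 49593·(-45698) ≡ 1 (mod 150355), giving 49593⁻¹ ≡ 104657.
x ≡ 49593⁻¹·7622 ≡ 104657·7622 ≡ 62379 (mod 150355).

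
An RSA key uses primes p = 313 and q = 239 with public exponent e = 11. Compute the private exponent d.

60755

φ(n) = (p−1)(q−1) = 312·238 = 74256.
Need d with 11·d ≡ 1 (mod 74256). Apply the extended Euclidean algorithm:
74256 = 6750·11 + 6
11 = 1·6 + 5
6 = 1·5 + 1
5 = 5·1 + 0
Back-substitute:
1 = 6 − 5
1 = −11 + 2·6
1 = 2·74256 − 13501·11
So 11·(-13501) ≡ 1 (mod 74256), hence d ≡ -13501 ≡ 60755 (mod 74256).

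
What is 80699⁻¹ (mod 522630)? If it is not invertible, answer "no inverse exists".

Run Euclid on (522630, 80699):
522630 = 6×80699 + 38436
80699 = 2×38436 + 3827
38436 = 10×3827 + 166
3827 = 23×166 + 9
166 = 18×9 + 4
9 = 2×4 + 1
4 = 4×1 + 0
gcd = 1, so the inverse exists. Back-substitute:
1 = 9 − 2·4
1 = −2·166 + 37·9
1 = 37·3827 − 853·166
1 = −853·38436 + 8567·3827
1 = 8567·80699 − 17987·38436
1 = −17987·522630 + 116489·80699
So 80699·116489 ≡ 1 (mod 522630).

116489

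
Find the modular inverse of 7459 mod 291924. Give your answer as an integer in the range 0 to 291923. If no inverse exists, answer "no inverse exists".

gcd(291924, 7459) by repeated division:
291924 = 39×7459 + 1023
7459 = 7×1023 + 298
1023 = 3×298 + 129
298 = 2×129 + 40
129 = 3×40 + 9
40 = 4×9 + 4
9 = 2×4 + 1
4 = 4×1 + 0
gcd = 1, so the inverse exists. Back-substitute:
1 = 9 − 2·4
1 = −2·40 + 9·9
1 = 9·129 − 29·40
1 = −29·298 + 67·129
1 = 67·1023 − 230·298
1 = −230·7459 + 1677·1023
1 = 1677·291924 − 65633·7459
Hence 7459⁻¹ ≡ -65633 ≡ 226291 (mod 291924).

226291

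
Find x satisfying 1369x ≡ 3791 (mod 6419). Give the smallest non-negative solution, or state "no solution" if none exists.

First find gcd(1369, 6419):
6419 = 4·1369 + 943
1369 = 1·943 + 426
943 = 2·426 + 91
426 = 4·91 + 62
91 = 1·62 + 29
62 = 2·29 + 4
29 = 7·4 + 1
4 = 4·1 + 0
gcd = 1, so a unique solution mod 6419 exists.
Back-substitute for the Bézout coefficients:
1 = 29 − 7·4
1 = −7·62 + 15·29
1 = 15·91 − 22·62
1 = −22·426 + 103·91
1 = 103·943 − 228·426
1 = −228·1369 + 331·943
1 = 331·6419 − 1552·1369
So 1369·(-1552) ≡ 1 (mod 6419), giving 1369⁻¹ ≡ 4867.
x ≡ 1369⁻¹·3791 ≡ 4867·3791 ≡ 2591 (mod 6419).

2591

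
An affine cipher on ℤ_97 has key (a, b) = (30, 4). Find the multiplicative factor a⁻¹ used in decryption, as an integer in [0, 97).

55

Run Euclid on (97, 30):
97 = 3×30 + 7
30 = 4×7 + 2
7 = 3×2 + 1
2 = 2×1 + 0
The gcd is 1. Working backward:
1 = 7 − 3·2
1 = −3·30 + 13·7
1 = 13·97 − 42·30
Hence 30⁻¹ ≡ -42 ≡ 55 (mod 97).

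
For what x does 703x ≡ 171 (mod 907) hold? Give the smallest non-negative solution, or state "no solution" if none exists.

466

First find gcd(703, 907):
907 = 1*703 + 204
703 = 3*204 + 91
204 = 2*91 + 22
91 = 4*22 + 3
22 = 7*3 + 1
3 = 3*1 + 0
gcd = 1, so a unique solution mod 907 exists.
Back-substitute for the Bézout coefficients:
1 = 22 − 7·3
1 = −7·91 + 29·22
1 = 29·204 − 65·91
1 = −65·703 + 224·204
1 = 224·907 − 289·703
So 703·(-289) ≡ 1 (mod 907), giving 703⁻¹ ≡ 618.
x ≡ 703⁻¹·171 ≡ 618·171 ≡ 466 (mod 907).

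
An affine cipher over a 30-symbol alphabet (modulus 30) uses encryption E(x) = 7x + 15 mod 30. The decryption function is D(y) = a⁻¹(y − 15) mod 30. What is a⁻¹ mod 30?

13

Run Euclid on (30, 7):
30 = 4×7 + 2
7 = 3×2 + 1
2 = 2×1 + 0
The gcd is 1. Working backward:
1 = 7 − 3·2
1 = −3·30 + 13·7
So 7·13 ≡ 1 (mod 30).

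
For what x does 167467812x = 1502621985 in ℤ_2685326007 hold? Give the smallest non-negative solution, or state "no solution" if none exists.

469547446

First find gcd(167467812, 2685326007):
2685326007 = 16×167467812 + 5841015
167467812 = 28×5841015 + 3919392
5841015 = 1×3919392 + 1921623
3919392 = 2×1921623 + 76146
1921623 = 25×76146 + 17973
76146 = 4×17973 + 4254
17973 = 4×4254 + 957
4254 = 4×957 + 426
957 = 2×426 + 105
426 = 4×105 + 6
105 = 17×6 + 3
6 = 2×3 + 0
gcd = 3 and 3 | 1502621985, so solutions exist. Divide through by 3: 55822604x ≡ 500873995 (mod 895108669).
Now find 55822604⁻¹ mod 895108669:
895108669 = 16×55822604 + 1947005
55822604 = 28×1947005 + 1306464
1947005 = 1×1306464 + 640541
1306464 = 2×640541 + 25382
640541 = 25×25382 + 5991
25382 = 4×5991 + 1418
5991 = 4×1418 + 319
1418 = 4×319 + 142
319 = 2×142 + 35
142 = 4×35 + 2
35 = 17×2 + 1
2 = 2×1 + 0
Back-substitute:
1 = 35 − 17·2
1 = −17·142 + 69·35
1 = 69·319 − 155·142
1 = −155·1418 + 689·319
1 = 689·5991 − 2911·1418
1 = −2911·25382 + 12333·5991
1 = 12333·640541 − 311236·25382
1 = −311236·1306464 + 634805·640541
1 = 634805·1947005 − 946041·1306464
1 = −946041·55822604 + 27123953·1947005
1 = 27123953·895108669 − 434929289·55822604
So 55822604·(-434929289) ≡ 1 (mod 895108669), i.e. 55822604⁻¹ ≡ 460179380.
Then x ≡ 460179380·500873995 ≡ 469547446 (mod 895108669); the smallest non-negative solution is x = 469547446.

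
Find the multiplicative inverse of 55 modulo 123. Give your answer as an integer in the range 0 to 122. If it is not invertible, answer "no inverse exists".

gcd(123, 55) by repeated division:
123 = 2·55 + 13
55 = 4·13 + 3
13 = 4·3 + 1
3 = 3·1 + 0
The gcd is 1. Working backward:
1 = 13 − 4·3
1 = −4·55 + 17·13
1 = 17·123 − 38·55
Hence 55⁻¹ ≡ -38 ≡ 85 (mod 123).

85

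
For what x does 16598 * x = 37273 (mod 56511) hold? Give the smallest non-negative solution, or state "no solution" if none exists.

5780

First find gcd(16598, 56511):
56511 = 3·16598 + 6717
16598 = 2·6717 + 3164
6717 = 2·3164 + 389
3164 = 8·389 + 52
389 = 7·52 + 25
52 = 2·25 + 2
25 = 12·2 + 1
2 = 2·1 + 0
gcd = 1, so a unique solution mod 56511 exists.
Back-substitute for the Bézout coefficients:
1 = 25 − 12·2
1 = −12·52 + 25·25
1 = 25·389 − 187·52
1 = −187·3164 + 1521·389
1 = 1521·6717 − 3229·3164
1 = −3229·16598 + 7979·6717
1 = 7979·56511 − 27166·16598
So 16598·(-27166) ≡ 1 (mod 56511), giving 16598⁻¹ ≡ 29345.
x ≡ 16598⁻¹·37273 ≡ 29345·37273 ≡ 5780 (mod 56511).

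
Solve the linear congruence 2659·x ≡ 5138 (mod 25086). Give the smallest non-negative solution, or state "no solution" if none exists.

First find gcd(2659, 25086):
25086 = 9·2659 + 1155
2659 = 2·1155 + 349
1155 = 3·349 + 108
349 = 3·108 + 25
108 = 4·25 + 8
25 = 3·8 + 1
8 = 8·1 + 0
gcd = 1, so a unique solution mod 25086 exists.
Back-substitute for the Bézout coefficients:
1 = 25 − 3·8
1 = −3·108 + 13·25
1 = 13·349 − 42·108
1 = −42·1155 + 139·349
1 = 139·2659 − 320·1155
1 = −320·25086 + 3019·2659
So 2659·(3019) ≡ 1 (mod 25086), giving 2659⁻¹ ≡ 3019.
x ≡ 2659⁻¹·5138 ≡ 3019·5138 ≡ 8474 (mod 25086).

8474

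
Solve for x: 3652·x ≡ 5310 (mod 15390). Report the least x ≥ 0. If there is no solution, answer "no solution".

2610

First find gcd(3652, 15390):
15390 = 4·3652 + 782
3652 = 4·782 + 524
782 = 1·524 + 258
524 = 2·258 + 8
258 = 32·8 + 2
8 = 4·2 + 0
gcd = 2 and 2 | 5310, so solutions exist. Divide through by 2: 1826x ≡ 2655 (mod 7695).
Now find 1826⁻¹ mod 7695:
7695 = 4·1826 + 391
1826 = 4·391 + 262
391 = 1·262 + 129
262 = 2·129 + 4
129 = 32·4 + 1
4 = 4·1 + 0
Back-substitute:
1 = 129 − 32·4
1 = −32·262 + 65·129
1 = 65·391 − 97·262
1 = −97·1826 + 453·391
1 = 453·7695 − 1909·1826
So 1826·(-1909) ≡ 1 (mod 7695), i.e. 1826⁻¹ ≡ 5786.
Then x ≡ 5786·2655 ≡ 2610 (mod 7695); the smallest non-negative solution is x = 2610.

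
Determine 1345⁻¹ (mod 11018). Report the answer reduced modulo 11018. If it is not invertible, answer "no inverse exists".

2605

gcd(11018, 1345) by repeated division:
11018 = 8×1345 + 258
1345 = 5×258 + 55
258 = 4×55 + 38
55 = 1×38 + 17
38 = 2×17 + 4
17 = 4×4 + 1
4 = 4×1 + 0
The gcd is 1. Working backward:
1 = 17 − 4·4
1 = −4·38 + 9·17
1 = 9·55 − 13·38
1 = −13·258 + 61·55
1 = 61·1345 − 318·258
1 = −318·11018 + 2605·1345
So 1345·2605 ≡ 1 (mod 11018).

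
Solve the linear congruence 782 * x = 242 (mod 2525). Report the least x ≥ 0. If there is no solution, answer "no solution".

1731

First find gcd(782, 2525):
2525 = 3*782 + 179
782 = 4*179 + 66
179 = 2*66 + 47
66 = 1*47 + 19
47 = 2*19 + 9
19 = 2*9 + 1
9 = 9*1 + 0
gcd = 1, so a unique solution mod 2525 exists.
Back-substitute for the Bézout coefficients:
1 = 19 − 2·9
1 = −2·47 + 5·19
1 = 5·66 − 7·47
1 = −7·179 + 19·66
1 = 19·782 − 83·179
1 = −83·2525 + 268·782
So 782·(268) ≡ 1 (mod 2525), giving 782⁻¹ ≡ 268.
x ≡ 782⁻¹·242 ≡ 268·242 ≡ 1731 (mod 2525).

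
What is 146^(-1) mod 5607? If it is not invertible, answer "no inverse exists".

1805

Run Euclid on (5607, 146):
5607 = 38×146 + 59
146 = 2×59 + 28
59 = 2×28 + 3
28 = 9×3 + 1
3 = 3×1 + 0
gcd = 1, so the inverse exists. Back-substitute:
1 = 28 − 9·3
1 = −9·59 + 19·28
1 = 19·146 − 47·59
1 = −47·5607 + 1805·146
So 146·1805 ≡ 1 (mod 5607).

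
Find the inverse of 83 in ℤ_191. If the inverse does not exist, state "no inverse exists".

gcd(191, 83) by repeated division:
191 = 2×83 + 25
83 = 3×25 + 8
25 = 3×8 + 1
8 = 8×1 + 0
The gcd is 1. Working backward:
1 = 25 − 3·8
1 = −3·83 + 10·25
1 = 10·191 − 23·83
Hence 83⁻¹ ≡ -23 ≡ 168 (mod 191).

168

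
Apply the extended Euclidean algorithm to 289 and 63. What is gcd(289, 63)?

Repeated division:
289 = 4·63 + 37
63 = 1·37 + 26
37 = 1·26 + 11
26 = 2·11 + 4
11 = 2·4 + 3
4 = 1·3 + 1
3 = 3·1 + 0
gcd(289, 63) = 1.
Express as a combination:
1 = 4 − 3
1 = −11 + 3·4
1 = 3·26 − 7·11
1 = −7·37 + 10·26
1 = 10·63 − 17·37
1 = −17·289 + 78·63
So 1 = (-17)·289 + (78)·63.

1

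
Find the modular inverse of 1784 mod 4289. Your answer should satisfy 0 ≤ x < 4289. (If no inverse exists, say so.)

Run Euclid on (4289, 1784):
4289 = 2×1784 + 721
1784 = 2×721 + 342
721 = 2×342 + 37
342 = 9×37 + 9
37 = 4×9 + 1
9 = 9×1 + 0
gcd = 1, so the inverse exists. Back-substitute:
1 = 37 − 4·9
1 = −4·342 + 37·37
1 = 37·721 − 78·342
1 = −78·1784 + 193·721
1 = 193·4289 − 464·1784
Hence 1784⁻¹ ≡ -464 ≡ 3825 (mod 4289).

3825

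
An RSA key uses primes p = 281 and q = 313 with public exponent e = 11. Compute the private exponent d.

φ(n) = (p−1)(q−1) = 280·312 = 87360.
Need d with 11·d ≡ 1 (mod 87360). Apply the extended Euclidean algorithm:
87360 = 7941*11 + 9
11 = 1*9 + 2
9 = 4*2 + 1
2 = 2*1 + 0
Back-substitute:
1 = 9 − 4·2
1 = −4·11 + 5·9
1 = 5·87360 − 39709·11
So 11·(-39709) ≡ 1 (mod 87360), hence d ≡ -39709 ≡ 47651 (mod 87360).

47651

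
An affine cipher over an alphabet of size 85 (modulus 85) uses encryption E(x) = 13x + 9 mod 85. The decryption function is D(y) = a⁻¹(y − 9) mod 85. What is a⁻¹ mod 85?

72

Run Euclid on (85, 13):
85 = 6×13 + 7
13 = 1×7 + 6
7 = 1×6 + 1
6 = 6×1 + 0
The gcd is 1. Working backward:
1 = 7 − 6
1 = −13 + 2·7
1 = 2·85 − 13·13
Thus 13·(-13) ≡ 1 (mod 85); reducing, -13 mod 85 = 72.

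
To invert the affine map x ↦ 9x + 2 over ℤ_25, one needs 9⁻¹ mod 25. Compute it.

Extended Euclidean algorithm:
25 = 2*9 + 7
9 = 1*7 + 2
7 = 3*2 + 1
2 = 2*1 + 0
Since gcd(9, 25) = 1, back-substitute to write 1 as a combination:
1 = 7 − 3·2
1 = −3·9 + 4·7
1 = 4·25 − 11·9
So 9·(-11) ≡ 1 (mod 25), and -11 ≡ 14 (mod 25).

14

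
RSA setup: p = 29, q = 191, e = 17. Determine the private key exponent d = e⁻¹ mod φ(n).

313

φ(n) = (p−1)(q−1) = 28·190 = 5320.
Need d with 17·d ≡ 1 (mod 5320). Apply the extended Euclidean algorithm:
5320 = 312·17 + 16
17 = 1·16 + 1
16 = 16·1 + 0
Back-substitute:
1 = 17 − 16
1 = −5320 + 313·17
So 17·313 ≡ 1 (mod 5320), hence d = 313.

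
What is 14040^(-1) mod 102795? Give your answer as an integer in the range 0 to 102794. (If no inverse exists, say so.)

no inverse exists

Euclidean algorithm on 102795, 14040:
102795 = 7·14040 + 4515
14040 = 3·4515 + 495
4515 = 9·495 + 60
495 = 8·60 + 15
60 = 4·15 + 0
The gcd is 15, not 1, hence no inverse exists.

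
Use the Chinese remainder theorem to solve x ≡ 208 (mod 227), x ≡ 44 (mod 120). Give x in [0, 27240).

Write x = 208 + 227·k. Then 227·k ≡ 44 − 208 ≡ 76 (mod 120).
Need 227⁻¹ mod 120. Extended Euclid on (120, 107):
120 = 1*107 + 13
107 = 8*13 + 3
13 = 4*3 + 1
3 = 3*1 + 0
Back-substitute:
1 = 13 − 4·3
1 = −4·107 + 33·13
1 = 33·120 − 37·107
227⁻¹ ≡ 83 (mod 120), so k ≡ 83·76 ≡ 68 (mod 120).
x = 208 + 227·68 = 15644.

15644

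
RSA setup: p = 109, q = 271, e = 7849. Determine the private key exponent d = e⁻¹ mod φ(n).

3169

φ(n) = (p−1)(q−1) = 108·270 = 29160.
Need d with 7849·d ≡ 1 (mod 29160). Apply the extended Euclidean algorithm:
29160 = 3·7849 + 5613
7849 = 1·5613 + 2236
5613 = 2·2236 + 1141
2236 = 1·1141 + 1095
1141 = 1·1095 + 46
1095 = 23·46 + 37
46 = 1·37 + 9
37 = 4·9 + 1
9 = 9·1 + 0
Back-substitute:
1 = 37 − 4·9
1 = −4·46 + 5·37
1 = 5·1095 − 119·46
1 = −119·1141 + 124·1095
1 = 124·2236 − 243·1141
1 = −243·5613 + 610·2236
1 = 610·7849 − 853·5613
1 = −853·29160 + 3169·7849
So 7849·3169 ≡ 1 (mod 29160), hence d = 3169.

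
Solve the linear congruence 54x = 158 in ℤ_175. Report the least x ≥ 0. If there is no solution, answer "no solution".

First find gcd(54, 175):
175 = 3·54 + 13
54 = 4·13 + 2
13 = 6·2 + 1
2 = 2·1 + 0
gcd = 1, so a unique solution mod 175 exists.
Back-substitute for the Bézout coefficients:
1 = 13 − 6·2
1 = −6·54 + 25·13
1 = 25·175 − 81·54
So 54·(-81) ≡ 1 (mod 175), giving 54⁻¹ ≡ 94.
x ≡ 54⁻¹·158 ≡ 94·158 ≡ 152 (mod 175).

152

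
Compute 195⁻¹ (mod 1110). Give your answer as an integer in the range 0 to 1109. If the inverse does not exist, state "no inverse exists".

Compute gcd(195, 1110):
1110 = 5·195 + 135
195 = 1·135 + 60
135 = 2·60 + 15
60 = 4·15 + 0
The gcd is 15, not 1, hence no inverse exists.

no inverse exists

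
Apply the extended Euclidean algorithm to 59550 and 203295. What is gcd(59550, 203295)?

15

Apply Euclid's algorithm to 203295 and 59550:
203295 = 3×59550 + 24645
59550 = 2×24645 + 10260
24645 = 2×10260 + 4125
10260 = 2×4125 + 2010
4125 = 2×2010 + 105
2010 = 19×105 + 15
105 = 7×15 + 0
gcd(59550, 203295) = 15.
Express as a combination:
15 = 2010 − 19·105
15 = −19·4125 + 39·2010
15 = 39·10260 − 97·4125
15 = −97·24645 + 233·10260
15 = 233·59550 − 563·24645
15 = −563·203295 + 1922·59550
So 15 = (-563)·203295 + (1922)·59550.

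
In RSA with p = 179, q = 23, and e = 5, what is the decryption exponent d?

3133

φ(n) = (p−1)(q−1) = 178·22 = 3916.
Need d with 5·d ≡ 1 (mod 3916). Apply the extended Euclidean algorithm:
3916 = 783·5 + 1
5 = 5·1 + 0
Back-substitute:
1 = 3916 − 783·5
So 5·(-783) ≡ 1 (mod 3916), hence d ≡ -783 ≡ 3133 (mod 3916).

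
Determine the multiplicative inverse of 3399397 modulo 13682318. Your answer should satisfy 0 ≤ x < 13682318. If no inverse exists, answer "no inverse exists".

Run Euclid on (13682318, 3399397):
13682318 = 4*3399397 + 84730
3399397 = 40*84730 + 10197
84730 = 8*10197 + 3154
10197 = 3*3154 + 735
3154 = 4*735 + 214
735 = 3*214 + 93
214 = 2*93 + 28
93 = 3*28 + 9
28 = 3*9 + 1
9 = 9*1 + 0
gcd = 1, so the inverse exists. Back-substitute:
1 = 28 − 3·9
1 = −3·93 + 10·28
1 = 10·214 − 23·93
1 = −23·735 + 79·214
1 = 79·3154 − 339·735
1 = −339·10197 + 1096·3154
1 = 1096·84730 − 9107·10197
1 = −9107·3399397 + 365376·84730
1 = 365376·13682318 − 1470611·3399397
So 3399397·(-1470611) ≡ 1 (mod 13682318), and -1470611 ≡ 12211707 (mod 13682318).

12211707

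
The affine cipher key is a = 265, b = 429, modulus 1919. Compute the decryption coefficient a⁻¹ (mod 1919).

1709

gcd(1919, 265) by repeated division:
1919 = 7×265 + 64
265 = 4×64 + 9
64 = 7×9 + 1
9 = 9×1 + 0
The gcd is 1. Working backward:
1 = 64 − 7·9
1 = −7·265 + 29·64
1 = 29·1919 − 210·265
Thus 265·(-210) ≡ 1 (mod 1919); reducing, -210 mod 1919 = 1709.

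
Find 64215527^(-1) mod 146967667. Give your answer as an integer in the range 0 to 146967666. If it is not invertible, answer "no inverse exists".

122782446

Run Euclid on (146967667, 64215527):
146967667 = 2·64215527 + 18536613
64215527 = 3·18536613 + 8605688
18536613 = 2·8605688 + 1325237
8605688 = 6·1325237 + 654266
1325237 = 2·654266 + 16705
654266 = 39·16705 + 2771
16705 = 6·2771 + 79
2771 = 35·79 + 6
79 = 13·6 + 1
6 = 6·1 + 0
Since gcd(64215527, 146967667) = 1, back-substitute to write 1 as a combination:
1 = 79 − 13·6
1 = −13·2771 + 456·79
1 = 456·16705 − 2749·2771
1 = −2749·654266 + 107667·16705
1 = 107667·1325237 − 218083·654266
1 = −218083·8605688 + 1416165·1325237
1 = 1416165·18536613 − 3050413·8605688
1 = −3050413·64215527 + 10567404·18536613
1 = 10567404·146967667 − 24185221·64215527
Thus 64215527·(-24185221) ≡ 1 (mod 146967667); reducing, -24185221 mod 146967667 = 122782446.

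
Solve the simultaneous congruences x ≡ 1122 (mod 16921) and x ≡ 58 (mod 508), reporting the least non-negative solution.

1693222

Write x = 1122 + 16921·k. Then 16921·k ≡ 58 − 1122 ≡ 460 (mod 508).
Need 16921⁻¹ mod 508. Extended Euclid on (508, 157):
508 = 3*157 + 37
157 = 4*37 + 9
37 = 4*9 + 1
9 = 9*1 + 0
Back-substitute:
1 = 37 − 4·9
1 = −4·157 + 17·37
1 = 17·508 − 55·157
16921⁻¹ ≡ 453 (mod 508), so k ≡ 453·460 ≡ 100 (mod 508).
x = 1122 + 16921·100 = 1693222.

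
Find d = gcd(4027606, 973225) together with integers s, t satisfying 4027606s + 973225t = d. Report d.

11

Apply Euclid's algorithm to 4027606 and 973225:
4027606 = 4*973225 + 134706
973225 = 7*134706 + 30283
134706 = 4*30283 + 13574
30283 = 2*13574 + 3135
13574 = 4*3135 + 1034
3135 = 3*1034 + 33
1034 = 31*33 + 11
33 = 3*11 + 0
gcd(4027606, 973225) = 11.
Express as a combination:
11 = 1034 − 31·33
11 = −31·3135 + 94·1034
11 = 94·13574 − 407·3135
11 = −407·30283 + 908·13574
11 = 908·134706 − 4039·30283
11 = −4039·973225 + 29181·134706
11 = 29181·4027606 − 120763·973225
So 11 = (29181)·4027606 + (-120763)·973225.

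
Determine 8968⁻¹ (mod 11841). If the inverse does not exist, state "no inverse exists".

gcd(11841, 8968) by repeated division:
11841 = 1*8968 + 2873
8968 = 3*2873 + 349
2873 = 8*349 + 81
349 = 4*81 + 25
81 = 3*25 + 6
25 = 4*6 + 1
6 = 6*1 + 0
The gcd is 1. Working backward:
1 = 25 − 4·6
1 = −4·81 + 13·25
1 = 13·349 − 56·81
1 = −56·2873 + 461·349
1 = 461·8968 − 1439·2873
1 = −1439·11841 + 1900·8968
So 8968·1900 ≡ 1 (mod 11841).

1900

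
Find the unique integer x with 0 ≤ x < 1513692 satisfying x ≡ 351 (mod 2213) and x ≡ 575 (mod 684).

858995

Write x = 351 + 2213·k. Then 2213·k ≡ 575 − 351 ≡ 224 (mod 684).
Need 2213⁻¹ mod 684. Extended Euclid on (684, 161):
684 = 4·161 + 40
161 = 4·40 + 1
40 = 40·1 + 0
Back-substitute:
1 = 161 − 4·40
1 = −4·684 + 17·161
2213⁻¹ ≡ 17 (mod 684), so k ≡ 17·224 ≡ 388 (mod 684).
x = 351 + 2213·388 = 858995.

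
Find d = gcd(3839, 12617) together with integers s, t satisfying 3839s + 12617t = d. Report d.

11

Apply Euclid's algorithm to 12617 and 3839:
12617 = 3*3839 + 1100
3839 = 3*1100 + 539
1100 = 2*539 + 22
539 = 24*22 + 11
22 = 2*11 + 0
gcd(3839, 12617) = 11.
Working backward:
11 = 539 − 24·22
11 = −24·1100 + 49·539
11 = 49·3839 − 171·1100
11 = −171·12617 + 562·3839
So 11 = (-171)·12617 + (562)·3839.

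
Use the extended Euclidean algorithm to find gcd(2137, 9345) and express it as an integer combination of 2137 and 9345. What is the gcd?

1

Euclidean algorithm:
9345 = 4*2137 + 797
2137 = 2*797 + 543
797 = 1*543 + 254
543 = 2*254 + 35
254 = 7*35 + 9
35 = 3*9 + 8
9 = 1*8 + 1
8 = 8*1 + 0
gcd(2137, 9345) = 1.
Back-substituting:
1 = 9 − 8
1 = −35 + 4·9
1 = 4·254 − 29·35
1 = −29·543 + 62·254
1 = 62·797 − 91·543
1 = −91·2137 + 244·797
1 = 244·9345 − 1067·2137
So 1 = (244)·9345 + (-1067)·2137.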